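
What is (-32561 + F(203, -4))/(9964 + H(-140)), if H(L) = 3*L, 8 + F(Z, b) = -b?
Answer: -32565/9544 ≈ -3.4121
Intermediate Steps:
F(Z, b) = -8 - b
(-32561 + F(203, -4))/(9964 + H(-140)) = (-32561 + (-8 - 1*(-4)))/(9964 + 3*(-140)) = (-32561 + (-8 + 4))/(9964 - 420) = (-32561 - 4)/9544 = -32565*1/9544 = -32565/9544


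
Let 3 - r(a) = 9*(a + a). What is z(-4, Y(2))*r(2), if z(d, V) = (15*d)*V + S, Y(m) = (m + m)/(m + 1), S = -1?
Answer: 2673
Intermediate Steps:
r(a) = 3 - 18*a (r(a) = 3 - 9*(a + a) = 3 - 9*2*a = 3 - 18*a)
Y(m) = 2*m/(1 + m) (Y(m) = (2*m)/(1 + m) = 2*m/(1 + m))
z(d, V) = -1 + 15*V*d (z(d, V) = (15*d)*V - 1 = 15*V*d - 1 = -1 + 15*V*d)
z(-4, Y(2))*r(2) = (-1 + 15*(2*2/(1 + 2))*(-4))*(3 - 18*2) = (-1 + 15*(2*2/3)*(-4))*(3 - 36) = (-1 + 15*(2*2*(1/3))*(-4))*(-33) = (-1 + 15*(4/3)*(-4))*(-33) = (-1 - 80)*(-33) = -81*(-33) = 2673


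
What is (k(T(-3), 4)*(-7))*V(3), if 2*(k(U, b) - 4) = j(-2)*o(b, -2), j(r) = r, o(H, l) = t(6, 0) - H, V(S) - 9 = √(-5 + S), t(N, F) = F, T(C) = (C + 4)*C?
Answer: -504 - 56*I*√2 ≈ -504.0 - 79.196*I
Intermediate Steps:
T(C) = C*(4 + C) (T(C) = (4 + C)*C = C*(4 + C))
V(S) = 9 + √(-5 + S)
o(H, l) = -H (o(H, l) = 0 - H = -H)
k(U, b) = 4 + b (k(U, b) = 4 + (-(-2)*b)/2 = 4 + (2*b)/2 = 4 + b)
(k(T(-3), 4)*(-7))*V(3) = ((4 + 4)*(-7))*(9 + √(-5 + 3)) = (8*(-7))*(9 + √(-2)) = -56*(9 + I*√2) = -504 - 56*I*√2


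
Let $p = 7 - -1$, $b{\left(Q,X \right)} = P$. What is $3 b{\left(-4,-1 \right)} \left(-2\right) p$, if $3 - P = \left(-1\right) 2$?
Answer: $-240$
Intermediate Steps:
$P = 5$ ($P = 3 - \left(-1\right) 2 = 3 - -2 = 3 + 2 = 5$)
$b{\left(Q,X \right)} = 5$
$p = 8$ ($p = 7 + 1 = 8$)
$3 b{\left(-4,-1 \right)} \left(-2\right) p = 3 \cdot 5 \left(-2\right) 8 = 15 \left(-2\right) 8 = \left(-30\right) 8 = -240$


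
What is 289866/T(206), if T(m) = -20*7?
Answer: -144933/70 ≈ -2070.5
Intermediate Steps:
T(m) = -140
289866/T(206) = 289866/(-140) = 289866*(-1/140) = -144933/70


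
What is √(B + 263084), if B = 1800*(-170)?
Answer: 2*I*√10729 ≈ 207.16*I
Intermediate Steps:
B = -306000
√(B + 263084) = √(-306000 + 263084) = √(-42916) = 2*I*√10729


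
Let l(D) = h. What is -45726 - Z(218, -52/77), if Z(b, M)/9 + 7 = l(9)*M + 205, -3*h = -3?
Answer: -3657648/77 ≈ -47502.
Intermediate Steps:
h = 1 (h = -1/3*(-3) = 1)
l(D) = 1
Z(b, M) = 1782 + 9*M (Z(b, M) = -63 + 9*(1*M + 205) = -63 + 9*(M + 205) = -63 + 9*(205 + M) = -63 + (1845 + 9*M) = 1782 + 9*M)
-45726 - Z(218, -52/77) = -45726 - (1782 + 9*(-52/77)) = -45726 - (1782 - 468/77) = -45726 - 1*136746/77 = -45726 - 136746/77 = -3657648/77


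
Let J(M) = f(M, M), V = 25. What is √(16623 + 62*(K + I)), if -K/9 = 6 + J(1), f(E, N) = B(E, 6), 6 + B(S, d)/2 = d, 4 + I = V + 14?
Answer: √15445 ≈ 124.28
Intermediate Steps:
I = 35 (I = -4 + (25 + 14) = -4 + 39 = 35)
B(S, d) = -12 + 2*d
f(E, N) = 0 (f(E, N) = -12 + 2*6 = -12 + 12 = 0)
J(M) = 0
K = -54 (K = -9*(6 + 0) = -9*6 = -54)
√(16623 + 62*(K + I)) = √(16623 + 62*(-54 + 35)) = √(16623 + 62*(-19)) = √(16623 - 1178) = √15445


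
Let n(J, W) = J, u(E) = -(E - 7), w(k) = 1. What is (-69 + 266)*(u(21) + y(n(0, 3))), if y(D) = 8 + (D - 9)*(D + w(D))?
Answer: -2955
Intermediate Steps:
u(E) = 7 - E (u(E) = -(-7 + E) = 7 - E)
y(D) = 8 + (1 + D)*(-9 + D) (y(D) = 8 + (D - 9)*(D + 1) = 8 + (-9 + D)*(1 + D) = 8 + (1 + D)*(-9 + D))
(-69 + 266)*(u(21) + y(n(0, 3))) = (-69 + 266)*((7 - 1*21) + (-1 + 0**2 - 8*0)) = 197*((7 - 21) + (-1 + 0 + 0)) = 197*(-14 - 1) = 197*(-15) = -2955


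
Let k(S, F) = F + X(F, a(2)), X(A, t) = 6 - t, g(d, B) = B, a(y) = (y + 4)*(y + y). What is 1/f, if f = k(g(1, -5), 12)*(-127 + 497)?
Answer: -1/2220 ≈ -0.00045045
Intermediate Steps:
a(y) = 2*y*(4 + y) (a(y) = (4 + y)*(2*y) = 2*y*(4 + y))
k(S, F) = -18 + F (k(S, F) = F + (6 - 2*2*(4 + 2)) = F + (6 - 2*2*6) = F + (6 - 1*24) = F + (6 - 24) = F - 18 = -18 + F)
f = -2220 (f = (-18 + 12)*(-127 + 497) = -6*370 = -2220)
1/f = 1/(-2220) = -1/2220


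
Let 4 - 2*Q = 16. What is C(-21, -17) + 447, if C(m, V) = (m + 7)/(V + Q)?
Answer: 10295/23 ≈ 447.61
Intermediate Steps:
Q = -6 (Q = 2 - ½*16 = 2 - 8 = -6)
C(m, V) = (7 + m)/(-6 + V) (C(m, V) = (m + 7)/(V - 6) = (7 + m)/(-6 + V))
C(-21, -17) + 447 = (7 - 21)/(-6 - 17) + 447 = -14/(-23) + 447 = -1/23*(-14) + 447 = 14/23 + 447 = 10295/23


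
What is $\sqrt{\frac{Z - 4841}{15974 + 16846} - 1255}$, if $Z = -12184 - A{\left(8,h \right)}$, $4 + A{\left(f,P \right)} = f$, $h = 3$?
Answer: $\frac{i \sqrt{338096288445}}{16410} \approx 35.433 i$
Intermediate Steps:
$A{\left(f,P \right)} = -4 + f$
$Z = -12188$ ($Z = -12184 - \left(-4 + 8\right) = -12184 - 4 = -12188$)
$\sqrt{\frac{Z - 4841}{15974 + 16846} - 1255} = \sqrt{\frac{-12188 - 4841}{15974 + 16846} - 1255} = \sqrt{- \frac{17029}{32820} - 1255} = \sqrt{- \frac{41206129}{32820}} = \frac{i \sqrt{338096288445}}{16410}$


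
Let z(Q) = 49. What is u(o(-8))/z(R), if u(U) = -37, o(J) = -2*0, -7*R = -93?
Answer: -37/49 ≈ -0.75510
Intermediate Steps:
R = 93/7 (R = -1/7*(-93) = 93/7 ≈ 13.286)
o(J) = 0
u(o(-8))/z(R) = -37/49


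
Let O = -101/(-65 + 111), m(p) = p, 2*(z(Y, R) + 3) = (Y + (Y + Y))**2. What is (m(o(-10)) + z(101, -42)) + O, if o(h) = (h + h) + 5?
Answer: 1055339/23 ≈ 45884.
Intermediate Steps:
o(h) = 5 + 2*h (o(h) = 2*h + 5 = 5 + 2*h)
z(Y, R) = -3 + 9*Y**2/2 (z(Y, R) = -3 + (Y + (Y + Y))**2/2 = -3 + (Y + 2*Y)**2/2 = -3 + (3*Y)**2/2 = -3 + (9*Y**2)/2 = -3 + 9*Y**2/2)
O = -101/46 ≈ -2.1957
(m(o(-10)) + z(101, -42)) + O = ((5 + 2*(-10)) + (-3 + (9/2)*101**2)) - 101/46 = ((5 - 20) + (-3 + (9/2)*10201)) - 101/46 = (-15 + (-3 + 91809/2)) - 101/46 = (-15 + 91803/2) - 101/46 = 91773/2 - 101/46 = 1055339/23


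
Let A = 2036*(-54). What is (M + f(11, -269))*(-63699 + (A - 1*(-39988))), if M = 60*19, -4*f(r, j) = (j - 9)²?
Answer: 2429981555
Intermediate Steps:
f(r, j) = -(-9 + j)²/4 (f(r, j) = -(j - 9)²/4 = -(-9 + j)²/4)
M = 1140
A = -109944
(M + f(11, -269))*(-63699 + (A - 1*(-39988))) = (1140 - (-9 - 269)²/4)*(-63699 + (-109944 - 1*(-39988))) = (1140 - ¼*(-278)²)*(-63699 + (-109944 + 39988)) = (1140 - ¼*77284)*(-63699 - 69956) = (1140 - 19321)*(-133655) = -18181*(-133655) = 2429981555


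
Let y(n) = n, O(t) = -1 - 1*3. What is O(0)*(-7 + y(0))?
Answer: 28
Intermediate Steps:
O(t) = -4 (O(t) = -1 - 3 = -4)
O(0)*(-7 + y(0)) = -4*(-7 + 0) = -4*(-7) = 28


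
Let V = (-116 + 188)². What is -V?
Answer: -5184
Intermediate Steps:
V = 5184 (V = 72² = 5184)
-V = -1*5184 = -5184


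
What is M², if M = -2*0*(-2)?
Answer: 0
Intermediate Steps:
M = 0 (M = 0*(-2) = 0)
M² = 0² = 0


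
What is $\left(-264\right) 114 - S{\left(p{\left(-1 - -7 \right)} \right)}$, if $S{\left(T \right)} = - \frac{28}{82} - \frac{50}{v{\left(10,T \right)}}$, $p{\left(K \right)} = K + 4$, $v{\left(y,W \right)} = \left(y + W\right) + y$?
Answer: $- \frac{3701561}{123} \approx -30094.0$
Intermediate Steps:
$v{\left(y,W \right)} = W + 2 y$ ($v{\left(y,W \right)} = \left(W + y\right) + y = W + 2 y$)
$p{\left(K \right)} = 4 + K$
$S{\left(T \right)} = - \frac{14}{41} - \frac{50}{20 + T}$ ($S{\left(T \right)} = - \frac{28}{82} - \frac{50}{T + 2 \cdot 10} = \left(-28\right) \frac{1}{82} - \frac{50}{T + 20} = - \frac{14}{41} - \frac{50}{20 + T}$)
$\left(-264\right) 114 - S{\left(p{\left(-1 - -7 \right)} \right)} = \left(-264\right) 114 - \frac{2 \left(-1165 - 7 \left(4 - -6\right)\right)}{41 \left(20 + \left(4 - -6\right)\right)} = -30096 - \frac{2 \left(-1165 - 7 \left(4 + \left(-1 + 7\right)\right)\right)}{41 \left(20 + \left(4 + \left(-1 + 7\right)\right)\right)} = -30096 - \frac{2 \left(-1165 - 7 \left(4 + 6\right)\right)}{41 \left(20 + \left(4 + 6\right)\right)} = -30096 - \frac{2 \left(-1165 - 70\right)}{41 \left(20 + 10\right)} = -30096 - \frac{2 \left(-1165 - 70\right)}{41 \cdot 30} = -30096 - \frac{2}{41} \cdot \frac{1}{30} \left(-1235\right) = -30096 - - \frac{247}{123} = -30096 + \frac{247}{123} = - \frac{3701561}{123}$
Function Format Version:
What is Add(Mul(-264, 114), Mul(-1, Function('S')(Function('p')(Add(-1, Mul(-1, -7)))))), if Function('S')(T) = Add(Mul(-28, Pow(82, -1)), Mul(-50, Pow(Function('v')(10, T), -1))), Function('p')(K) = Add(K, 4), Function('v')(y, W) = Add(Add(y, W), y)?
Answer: Rational(-3701561, 123) ≈ -30094.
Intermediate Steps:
Function('v')(y, W) = Add(W, Mul(2, y)) (Function('v')(y, W) = Add(Add(W, y), y) = Add(W, Mul(2, y)))
Function('p')(K) = Add(4, K)
Function('S')(T) = Add(Rational(-14, 41), Mul(-50, Pow(Add(20, T), -1))) (Function('S')(T) = Add(Mul(-28, Pow(82, -1)), Mul(-50, Pow(Add(T, Mul(2, 10)), -1))) = Add(Mul(-28, Rational(1, 82)), Mul(-50, Pow(Add(T, 20), -1))) = Add(Rational(-14, 41), Mul(-50, Pow(Add(20, T), -1))))
Add(Mul(-264, 114), Mul(-1, Function('S')(Function('p')(Add(-1, Mul(-1, -7)))))) = Add(Mul(-264, 114), Mul(-1, Mul(Rational(2, 41), Pow(Add(20, Add(4, Add(-1, Mul(-1, -7)))), -1), Add(-1165, Mul(-7, Add(4, Add(-1, Mul(-1, -7)))))))) = Add(-30096, Mul(-1, Mul(Rational(2, 41), Pow(Add(20, Add(4, Add(-1, 7))), -1), Add(-1165, Mul(-7, Add(4, Add(-1, 7))))))) = Add(-30096, Mul(-1, Mul(Rational(2, 41), Pow(Add(20, Add(4, 6)), -1), Add(-1165, Mul(-7, Add(4, 6)))))) = Add(-30096, Mul(-1, Mul(Rational(2, 41), Pow(Add(20, 10), -1), Add(-1165, Mul(-7, 10))))) = Add(-30096, Mul(-1, Mul(Rational(2, 41), Pow(30, -1), Add(-1165, -70)))) = Add(-30096, Mul(-1, Mul(Rational(2, 41), Rational(1, 30), -1235))) = Add(-30096, Mul(-1, Rational(-247, 123))) = Add(-30096, Rational(247, 123)) = Rational(-3701561, 123)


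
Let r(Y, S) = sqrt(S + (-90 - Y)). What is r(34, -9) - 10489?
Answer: -10489 + I*sqrt(133) ≈ -10489.0 + 11.533*I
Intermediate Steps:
r(Y, S) = sqrt(-90 + S - Y)
r(34, -9) - 10489 = sqrt(-90 - 9 - 1*34) - 10489 = sqrt(-90 - 9 - 34) - 10489 = sqrt(-133) - 10489 = I*sqrt(133) - 10489 = -10489 + I*sqrt(133)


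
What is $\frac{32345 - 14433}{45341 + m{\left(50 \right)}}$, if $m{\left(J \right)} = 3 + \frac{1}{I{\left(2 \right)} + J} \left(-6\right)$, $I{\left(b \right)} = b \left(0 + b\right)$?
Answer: $\frac{161208}{408095} \approx 0.39503$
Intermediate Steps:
$I{\left(b \right)} = b^{2}$ ($I{\left(b \right)} = b b = b^{2}$)
$m{\left(J \right)} = 3 - \frac{6}{4 + J}$ ($m{\left(J \right)} = 3 + \frac{1}{2^{2} + J} \left(-6\right) = 3 + \frac{1}{4 + J} \left(-6\right) = 3 - \frac{6}{4 + J}$)
$\frac{32345 - 14433}{45341 + m{\left(50 \right)}} = \frac{32345 - 14433}{45341 + \frac{3 \left(2 + 50\right)}{4 + 50}} = \frac{17912}{45341 + 3 \cdot \frac{1}{54} \cdot 52} = \frac{17912}{45341 + \frac{26}{9}} = \frac{17912}{\frac{408095}{9}} = 17912 \cdot \frac{9}{408095} = \frac{161208}{408095}$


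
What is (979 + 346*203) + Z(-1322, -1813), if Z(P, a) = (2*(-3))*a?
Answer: 82095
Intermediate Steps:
Z(P, a) = -6*a
(979 + 346*203) + Z(-1322, -1813) = (979 + 346*203) - 6*(-1813) = (979 + 70238) + 10878 = 71217 + 10878 = 82095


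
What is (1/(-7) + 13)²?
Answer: 8100/49 ≈ 165.31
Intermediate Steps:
(1/(-7) + 13)² = (-⅐ + 13)² = (90/7)² = 8100/49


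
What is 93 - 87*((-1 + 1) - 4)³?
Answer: 5661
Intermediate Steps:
93 - 87*((-1 + 1) - 4)³ = 93 - 87*(0 - 4)³ = 93 - 87*(-4)³ = 93 - 87*(-64) = 93 + 5568 = 5661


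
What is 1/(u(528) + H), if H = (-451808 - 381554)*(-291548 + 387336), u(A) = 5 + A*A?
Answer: -1/79825800467 ≈ -1.2527e-11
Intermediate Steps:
u(A) = 5 + A**2
H = -79826079256 (H = -833362*95788 = -79826079256)
1/(u(528) + H) = 1/((5 + 528**2) - 79826079256) = 1/((5 + 278784) - 79826079256) = 1/(278789 - 79826079256) = 1/(-79825800467) = -1/79825800467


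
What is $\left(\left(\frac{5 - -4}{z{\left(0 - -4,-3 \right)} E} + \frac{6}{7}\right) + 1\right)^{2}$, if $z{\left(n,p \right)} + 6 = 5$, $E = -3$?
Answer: $\frac{1156}{49} \approx 23.592$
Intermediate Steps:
$z{\left(n,p \right)} = -1$ ($z{\left(n,p \right)} = -6 + 5 = -1$)
$\left(\left(\frac{5 - -4}{z{\left(0 - -4,-3 \right)} E} + \frac{6}{7}\right) + 1\right)^{2} = \left(\left(\frac{5 - -4}{\left(-1\right) \left(-3\right)} + \frac{6}{7}\right) + 1\right)^{2} = \left(\left(\frac{5 + 4}{3} + 6 \cdot \frac{1}{7}\right) + 1\right)^{2} = \left(\left(9 \cdot \frac{1}{3} + \frac{6}{7}\right) + 1\right)^{2} = \left(\left(3 + \frac{6}{7}\right) + 1\right)^{2} = \left(\frac{27}{7} + 1\right)^{2} = \left(\frac{34}{7}\right)^{2} = \frac{1156}{49}$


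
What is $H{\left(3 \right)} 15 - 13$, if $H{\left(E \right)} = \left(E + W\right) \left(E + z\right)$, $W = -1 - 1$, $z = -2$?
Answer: $2$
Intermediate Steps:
$W = -2$
$H{\left(E \right)} = \left(-2 + E\right)^{2}$ ($H{\left(E \right)} = \left(E - 2\right) \left(E - 2\right) = \left(-2 + E\right) \left(-2 + E\right) = \left(-2 + E\right)^{2}$)
$H{\left(3 \right)} 15 - 13 = \left(4 + 3^{2} - 12\right) 15 - 13 = \left(4 + 9 - 12\right) 15 - 13 = 1 \cdot 15 - 13 = 15 - 13 = 2$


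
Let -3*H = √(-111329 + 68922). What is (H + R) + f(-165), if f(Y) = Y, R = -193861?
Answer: -194026 - I*√42407/3 ≈ -1.9403e+5 - 68.643*I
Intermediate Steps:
H = -I*√42407/3 (H = -√(-111329 + 68922)/3 = -I*√42407/3 ≈ -68.643*I)
(H + R) + f(-165) = (-I*√42407/3 - 193861) - 165 = (-193861 - I*√42407/3) - 165 = -194026 - I*√42407/3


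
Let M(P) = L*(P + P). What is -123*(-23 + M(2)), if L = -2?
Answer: 3813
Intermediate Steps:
M(P) = -4*P (M(P) = -2*(P + P) = -4*P)
-123*(-23 + M(2)) = -123*(-23 - 4*2) = -123*(-23 - 8) = -123*(-31) = 3813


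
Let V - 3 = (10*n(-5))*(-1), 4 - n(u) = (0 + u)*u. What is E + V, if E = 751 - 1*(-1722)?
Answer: 2686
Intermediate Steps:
n(u) = 4 - u**2 (n(u) = 4 - (0 + u)*u = 4 - u*u = 4 - u**2)
E = 2473 (E = 751 + 1722 = 2473)
V = 213 (V = 3 + (10*(4 - 1*(-5)**2))*(-1) = 3 + (10*(4 - 1*25))*(-1) = 3 + (10*(4 - 25))*(-1) = 3 + (10*(-21))*(-1) = 3 - 210*(-1) = 3 + 210 = 213)
E + V = 2473 + 213 = 2686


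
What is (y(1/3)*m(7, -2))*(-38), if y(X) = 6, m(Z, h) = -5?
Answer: 1140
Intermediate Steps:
(y(1/3)*m(7, -2))*(-38) = (6*(-5))*(-38) = -30*(-38) = 1140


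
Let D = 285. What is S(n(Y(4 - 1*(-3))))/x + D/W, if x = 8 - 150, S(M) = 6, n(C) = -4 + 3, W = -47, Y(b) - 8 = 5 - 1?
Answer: -20376/3337 ≈ -6.1061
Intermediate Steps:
Y(b) = 12 (Y(b) = 8 + (5 - 1) = 8 + 4 = 12)
n(C) = -1
x = -142
S(n(Y(4 - 1*(-3))))/x + D/W = 6/(-142) + 285/(-47) = 6*(-1/142) + 285*(-1/47) = -3/71 - 285/47 = -20376/3337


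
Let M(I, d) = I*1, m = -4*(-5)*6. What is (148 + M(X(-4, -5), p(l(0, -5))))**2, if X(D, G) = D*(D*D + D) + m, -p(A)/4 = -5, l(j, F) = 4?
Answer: 48400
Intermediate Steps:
m = 120 (m = 20*6 = 120)
p(A) = 20 (p(A) = -4*(-5) = 20)
X(D, G) = 120 + D*(D + D**2) (X(D, G) = D*(D*D + D) + 120 = D*(D**2 + D) + 120 = D*(D + D**2) + 120 = 120 + D*(D + D**2))
M(I, d) = I
(148 + M(X(-4, -5), p(l(0, -5))))**2 = (148 + (120 + (-4)**2 + (-4)**3))**2 = (148 + (120 + 16 - 64))**2 = (148 + 72)**2 = 220**2 = 48400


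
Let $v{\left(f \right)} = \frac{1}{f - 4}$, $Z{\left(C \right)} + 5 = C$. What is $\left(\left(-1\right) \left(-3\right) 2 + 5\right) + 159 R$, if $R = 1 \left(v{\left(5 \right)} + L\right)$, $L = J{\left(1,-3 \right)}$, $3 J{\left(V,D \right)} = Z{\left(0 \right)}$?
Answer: $-95$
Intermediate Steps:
$Z{\left(C \right)} = -5 + C$
$J{\left(V,D \right)} = - \frac{5}{3}$ ($J{\left(V,D \right)} = \frac{-5 + 0}{3} = \frac{1}{3} \left(-5\right) = - \frac{5}{3}$)
$L = - \frac{5}{3} \approx -1.6667$
$v{\left(f \right)} = \frac{1}{-4 + f}$
$R = - \frac{2}{3}$ ($R = 1 \left(\frac{1}{-4 + 5} - \frac{5}{3}\right) = 1 \left(1^{-1} - \frac{5}{3}\right) = 1 \left(1 - \frac{5}{3}\right) = 1 \left(- \frac{2}{3}\right) = - \frac{2}{3} \approx -0.66667$)
$\left(\left(-1\right) \left(-3\right) 2 + 5\right) + 159 R = \left(\left(-1\right) \left(-3\right) 2 + 5\right) + 159 \left(- \frac{2}{3}\right) = \left(3 \cdot 2 + 5\right) - 106 = \left(6 + 5\right) - 106 = 11 - 106 = -95$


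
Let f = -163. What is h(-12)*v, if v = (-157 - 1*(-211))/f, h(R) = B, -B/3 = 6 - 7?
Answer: -162/163 ≈ -0.99387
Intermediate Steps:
B = 3 (B = -3*(6 - 7) = -3*(-1) = 3)
h(R) = 3
v = -54/163 (v = (-157 - 1*(-211))/(-163) = (-157 + 211)*(-1/163) = 54*(-1/163) = -54/163 ≈ -0.33129)
h(-12)*v = 3*(-54/163) = -162/163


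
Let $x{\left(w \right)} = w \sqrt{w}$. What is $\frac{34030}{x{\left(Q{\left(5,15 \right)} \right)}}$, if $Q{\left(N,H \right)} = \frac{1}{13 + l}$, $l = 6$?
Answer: $646570 \sqrt{19} \approx 2.8183 \cdot 10^{6}$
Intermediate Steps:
$Q{\left(N,H \right)} = \frac{1}{19}$ ($Q{\left(N,H \right)} = \frac{1}{13 + 6} = \frac{1}{19}$)
$x{\left(w \right)} = w^{\frac{3}{2}}$
$\frac{34030}{x{\left(Q{\left(5,15 \right)} \right)}} = \frac{34030}{\left(\frac{1}{19}\right)^{\frac{3}{2}}} = \frac{34030}{\frac{1}{361} \sqrt{19}} = 34030 \cdot 19 \sqrt{19} = 646570 \sqrt{19}$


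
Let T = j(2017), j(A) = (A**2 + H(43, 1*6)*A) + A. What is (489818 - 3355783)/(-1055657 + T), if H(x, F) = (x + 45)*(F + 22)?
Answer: -2865965/7984537 ≈ -0.35894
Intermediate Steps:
H(x, F) = (22 + F)*(45 + x) (H(x, F) = (45 + x)*(22 + F) = (22 + F)*(45 + x))
j(A) = A**2 + 2465*A (j(A) = (A**2 + (990 + 22*43 + 45*(1*6) + (1*6)*43)*A) + A = (A**2 + (990 + 946 + 45*6 + 6*43)*A) + A = (A**2 + (990 + 946 + 270 + 258)*A) + A = (A**2 + 2464*A) + A = A**2 + 2465*A)
T = 9040194 (T = 2017*(2465 + 2017) = 2017*4482 = 9040194)
(489818 - 3355783)/(-1055657 + T) = (489818 - 3355783)/(-1055657 + 9040194) = -2865965/7984537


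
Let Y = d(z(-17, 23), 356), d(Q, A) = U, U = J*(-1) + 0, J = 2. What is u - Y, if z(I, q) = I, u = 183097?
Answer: 183099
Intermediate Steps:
U = -2 (U = 2*(-1) + 0 = -2 + 0 = -2)
d(Q, A) = -2
Y = -2
u - Y = 183097 - 1*(-2) = 183097 + 2 = 183099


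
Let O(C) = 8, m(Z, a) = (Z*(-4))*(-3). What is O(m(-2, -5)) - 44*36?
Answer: -1576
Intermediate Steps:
m(Z, a) = 12*Z (m(Z, a) = -4*Z*(-3) = 12*Z)
O(m(-2, -5)) - 44*36 = 8 - 44*36 = 8 - 1584 = -1576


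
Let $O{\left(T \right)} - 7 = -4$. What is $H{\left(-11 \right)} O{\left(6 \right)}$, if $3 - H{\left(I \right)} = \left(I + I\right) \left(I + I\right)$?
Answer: $-1443$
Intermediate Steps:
$O{\left(T \right)} = 3$ ($O{\left(T \right)} = 7 - 4 = 3$)
$H{\left(I \right)} = 3 - 4 I^{2}$ ($H{\left(I \right)} = 3 - \left(I + I\right) \left(I + I\right) = 3 - 2 I 2 I = 3 - 4 I^{2}$)
$H{\left(-11 \right)} O{\left(6 \right)} = \left(3 - 4 \left(-11\right)^{2}\right) 3 = \left(3 - 484\right) 3 = \left(-481\right) 3 = -1443$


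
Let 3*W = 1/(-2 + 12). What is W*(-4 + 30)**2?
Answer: 338/15 ≈ 22.533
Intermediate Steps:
W = 1/30 (W = 1/(3*(-2 + 12)) = (1/3)/10 = (1/3)*(1/10) = 1/30 ≈ 0.033333)
W*(-4 + 30)**2 = (-4 + 30)**2/30 = (1/30)*26**2 = (1/30)*676 = 338/15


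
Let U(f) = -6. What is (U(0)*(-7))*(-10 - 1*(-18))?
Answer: 336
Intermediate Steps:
(U(0)*(-7))*(-10 - 1*(-18)) = (-6*(-7))*(-10 - 1*(-18)) = 42*(-10 + 18) = 42*8 = 336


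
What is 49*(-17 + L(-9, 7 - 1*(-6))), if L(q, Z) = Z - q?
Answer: 245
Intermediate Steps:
49*(-17 + L(-9, 7 - 1*(-6))) = 49*(-17 + ((7 - 1*(-6)) - 1*(-9))) = 49*(-17 + ((7 + 6) + 9)) = 49*(-17 + (13 + 9)) = 49*(-17 + 22) = 49*5 = 245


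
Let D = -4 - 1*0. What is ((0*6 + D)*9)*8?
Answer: -288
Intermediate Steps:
D = -4 (D = -4 + 0 = -4)
((0*6 + D)*9)*8 = ((0*6 - 4)*9)*8 = ((0 - 4)*9)*8 = -4*9*8 = -36*8 = -288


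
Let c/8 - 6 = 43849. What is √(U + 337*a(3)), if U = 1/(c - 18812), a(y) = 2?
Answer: √2063986329679/55338 ≈ 25.962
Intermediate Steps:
c = 350840 (c = 48 + 8*43849 = 48 + 350792 = 350840)
U = 1/332028 (U = 1/(350840 - 18812) = 1/332028 ≈ 3.0118e-6)
√(U + 337*a(3)) = √(1/332028 + 337*2) = √(1/332028 + 674) = √(223786873/332028) = √2063986329679/55338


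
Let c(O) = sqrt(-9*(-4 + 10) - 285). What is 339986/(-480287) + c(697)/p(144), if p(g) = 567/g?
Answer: -339986/480287 + 16*I*sqrt(339)/63 ≈ -0.70788 + 4.676*I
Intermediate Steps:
c(O) = I*sqrt(339) (c(O) = sqrt(-9*6 - 285) = sqrt(-54 - 285) = sqrt(-339) = I*sqrt(339))
339986/(-480287) + c(697)/p(144) = 339986/(-480287) + (I*sqrt(339))/((567/144)) = 339986*(-1/480287) + (I*sqrt(339))/((567*(1/144))) = -339986/480287 + (I*sqrt(339))/(63/16) = -339986/480287 + (I*sqrt(339))*(16/63) = -339986/480287 + 16*I*sqrt(339)/63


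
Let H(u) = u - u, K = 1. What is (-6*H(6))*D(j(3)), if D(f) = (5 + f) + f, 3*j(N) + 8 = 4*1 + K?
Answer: 0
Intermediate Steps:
j(N) = -1 (j(N) = -8/3 + (4*1 + 1)/3 = -8/3 + (4 + 1)/3 = -8/3 + (⅓)*5 = -8/3 + 5/3 = -1)
H(u) = 0
D(f) = 5 + 2*f
(-6*H(6))*D(j(3)) = (-6*0)*(5 + 2*(-1)) = 0*(5 - 2) = 0*3 = 0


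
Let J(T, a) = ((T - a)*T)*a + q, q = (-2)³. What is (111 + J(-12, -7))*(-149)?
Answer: 47233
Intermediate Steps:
q = -8
J(T, a) = -8 + T*a*(T - a) (J(T, a) = ((T - a)*T)*a - 8 = (T*(T - a))*a - 8 = T*a*(T - a) - 8 = -8 + T*a*(T - a))
(111 + J(-12, -7))*(-149) = (111 + (-8 - 7*(-12)² - 1*(-12)*(-7)²))*(-149) = (111 + (-8 - 7*144 - 1*(-12)*49))*(-149) = (111 + (-8 - 1008 + 588))*(-149) = (111 - 428)*(-149) = -317*(-149) = 47233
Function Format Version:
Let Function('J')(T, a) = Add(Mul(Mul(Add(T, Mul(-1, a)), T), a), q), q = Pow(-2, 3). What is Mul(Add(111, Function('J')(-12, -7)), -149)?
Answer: 47233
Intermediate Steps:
q = -8
Function('J')(T, a) = Add(-8, Mul(T, a, Add(T, Mul(-1, a)))) (Function('J')(T, a) = Add(Mul(Mul(Add(T, Mul(-1, a)), T), a), -8) = Add(Mul(Mul(T, Add(T, Mul(-1, a))), a), -8) = Add(Mul(T, a, Add(T, Mul(-1, a))), -8) = Add(-8, Mul(T, a, Add(T, Mul(-1, a)))))
Mul(Add(111, Function('J')(-12, -7)), -149) = Mul(Add(111, Add(-8, Mul(-7, Pow(-12, 2)), Mul(-1, -12, Pow(-7, 2)))), -149) = Mul(Add(111, Add(-8, Mul(-7, 144), Mul(-1, -12, 49))), -149) = Mul(Add(111, Add(-8, -1008, 588)), -149) = Mul(Add(111, -428), -149) = Mul(-317, -149) = 47233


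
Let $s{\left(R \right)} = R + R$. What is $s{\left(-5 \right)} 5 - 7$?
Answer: $-57$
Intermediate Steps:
$s{\left(R \right)} = 2 R$
$s{\left(-5 \right)} 5 - 7 = 2 \left(-5\right) 5 - 7 = \left(-10\right) 5 - 7 = -50 - 7 = -57$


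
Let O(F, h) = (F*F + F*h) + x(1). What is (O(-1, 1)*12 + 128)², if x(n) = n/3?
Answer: 17424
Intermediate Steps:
x(n) = n/3 (x(n) = n*(⅓) = n/3)
O(F, h) = ⅓ + F² + F*h (O(F, h) = (F*F + F*h) + (⅓)*1 = (F² + F*h) + ⅓ = ⅓ + F² + F*h)
(O(-1, 1)*12 + 128)² = ((⅓ + (-1)² - 1*1)*12 + 128)² = ((⅓ + 1 - 1)*12 + 128)² = ((⅓)*12 + 128)² = (4 + 128)² = 132² = 17424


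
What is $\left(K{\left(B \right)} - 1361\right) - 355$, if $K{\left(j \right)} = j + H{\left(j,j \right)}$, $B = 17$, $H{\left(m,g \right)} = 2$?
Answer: $-1697$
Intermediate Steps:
$K{\left(j \right)} = 2 + j$ ($K{\left(j \right)} = j + 2 = 2 + j$)
$\left(K{\left(B \right)} - 1361\right) - 355 = \left(\left(2 + 17\right) - 1361\right) - 355 = \left(19 - 1361\right) - 355 = -1342 - 355 = -1697$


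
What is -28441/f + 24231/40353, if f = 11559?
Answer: -289197848/155480109 ≈ -1.8600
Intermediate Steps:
-28441/f + 24231/40353 = -28441/11559 + 24231/40353 = -28441*1/11559 + 24231*(1/40353) = -28441/11559 + 8077/13451 = -289197848/155480109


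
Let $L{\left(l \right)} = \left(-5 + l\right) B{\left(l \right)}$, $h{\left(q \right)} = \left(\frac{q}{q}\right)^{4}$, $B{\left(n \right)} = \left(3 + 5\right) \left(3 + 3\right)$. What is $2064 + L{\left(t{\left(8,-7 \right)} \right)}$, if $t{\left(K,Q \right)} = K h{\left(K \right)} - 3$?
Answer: $2064$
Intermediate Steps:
$B{\left(n \right)} = 48$ ($B{\left(n \right)} = 8 \cdot 6 = 48$)
$h{\left(q \right)} = 1$ ($h{\left(q \right)} = 1^{4} = 1$)
$t{\left(K,Q \right)} = -3 + K$ ($t{\left(K,Q \right)} = K 1 - 3 = K - 3 = -3 + K$)
$L{\left(l \right)} = -240 + 48 l$ ($L{\left(l \right)} = \left(-5 + l\right) 48 = -240 + 48 l$)
$2064 + L{\left(t{\left(8,-7 \right)} \right)} = 2064 - \left(240 - 48 \left(-3 + 8\right)\right) = 2064 + \left(-240 + 48 \cdot 5\right) = 2064 + \left(-240 + 240\right) = 2064 + 0 = 2064$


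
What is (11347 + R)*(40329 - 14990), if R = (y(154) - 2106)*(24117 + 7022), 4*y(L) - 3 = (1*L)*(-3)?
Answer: -7007813361311/4 ≈ -1.7520e+12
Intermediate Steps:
y(L) = ¾ - 3*L/4 (y(L) = ¾ + ((1*L)*(-3))/4 = ¾ + (L*(-3))/4 = ¾ + (-3*L)/4 = ¾ - 3*L/4)
R = -276607737/4 (R = ((¾ - ¾*154) - 2106)*(24117 + 7022) = ((¾ - 231/2) - 2106)*31139 = (-459/4 - 2106)*31139 = -8883/4*31139 = -276607737/4 ≈ -6.9152e+7)
(11347 + R)*(40329 - 14990) = (11347 - 276607737/4)*(40329 - 14990) = -276562349/4*25339 = -7007813361311/4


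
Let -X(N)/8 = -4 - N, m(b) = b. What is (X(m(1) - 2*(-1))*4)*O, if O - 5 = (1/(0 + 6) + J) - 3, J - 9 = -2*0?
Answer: 7504/3 ≈ 2501.3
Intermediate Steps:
J = 9 (J = 9 - 2*0 = 9 + 0 = 9)
X(N) = 32 + 8*N (X(N) = -8*(-4 - N) = 32 + 8*N)
O = 67/6 (O = 5 + ((1/(0 + 6) + 9) - 3) = 5 + ((1/6 + 9) - 3) = 5 + ((⅙ + 9) - 3) = 5 + (55/6 - 3) = 5 + 37/6 = 67/6 ≈ 11.167)
(X(m(1) - 2*(-1))*4)*O = ((32 + 8*(1 - 2*(-1)))*4)*(67/6) = ((32 + 8*(1 + 2))*4)*(67/6) = ((32 + 8*3)*4)*(67/6) = ((32 + 24)*4)*(67/6) = (56*4)*(67/6) = 224*(67/6) = 7504/3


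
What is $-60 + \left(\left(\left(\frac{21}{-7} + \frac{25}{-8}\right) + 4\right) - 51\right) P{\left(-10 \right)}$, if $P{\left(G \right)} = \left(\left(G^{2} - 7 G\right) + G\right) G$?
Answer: $84940$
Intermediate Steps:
$P{\left(G \right)} = G \left(G^{2} - 6 G\right)$ ($P{\left(G \right)} = \left(G^{2} - 6 G\right) G = G \left(G^{2} - 6 G\right)$)
$-60 + \left(\left(\left(\frac{21}{-7} + \frac{25}{-8}\right) + 4\right) - 51\right) P{\left(-10 \right)} = -60 + \left(\left(\left(\frac{21}{-7} + \frac{25}{-8}\right) + 4\right) - 51\right) \left(-10\right)^{2} \left(-6 - 10\right) = -60 + \left(\left(\left(21 \left(- \frac{1}{7}\right) + 25 \left(- \frac{1}{8}\right)\right) + 4\right) - 51\right) 100 \left(-16\right) = -60 + \left(\left(\left(-3 - \frac{25}{8}\right) + 4\right) - 51\right) \left(-1600\right) = -60 + \left(\left(- \frac{49}{8} + 4\right) - 51\right) \left(-1600\right) = -60 + \left(- \frac{17}{8} - 51\right) \left(-1600\right) = -60 - -85000 = -60 + 85000 = 84940$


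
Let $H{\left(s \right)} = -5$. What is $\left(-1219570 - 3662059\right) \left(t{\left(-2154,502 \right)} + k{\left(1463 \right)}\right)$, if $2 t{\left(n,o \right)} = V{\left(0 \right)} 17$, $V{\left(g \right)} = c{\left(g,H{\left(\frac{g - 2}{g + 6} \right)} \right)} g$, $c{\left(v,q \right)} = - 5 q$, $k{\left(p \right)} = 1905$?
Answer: $-9299503245$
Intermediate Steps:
$V{\left(g \right)} = 25 g$ ($V{\left(g \right)} = \left(-5\right) \left(-5\right) g = 25 g$)
$t{\left(n,o \right)} = 0$ ($t{\left(n,o \right)} = \frac{25 \cdot 0 \cdot 17}{2} = \frac{0 \cdot 17}{2} = \frac{1}{2} \cdot 0 = 0$)
$\left(-1219570 - 3662059\right) \left(t{\left(-2154,502 \right)} + k{\left(1463 \right)}\right) = \left(-1219570 - 3662059\right) \left(0 + 1905\right) = \left(-4881629\right) 1905 = -9299503245$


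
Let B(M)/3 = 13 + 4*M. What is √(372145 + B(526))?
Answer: 8*√5914 ≈ 615.22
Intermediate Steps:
B(M) = 39 + 12*M (B(M) = 3*(13 + 4*M) = 39 + 12*M)
√(372145 + B(526)) = √(372145 + (39 + 12*526)) = √(372145 + (39 + 6312)) = √(372145 + 6351) = √378496 = 8*√5914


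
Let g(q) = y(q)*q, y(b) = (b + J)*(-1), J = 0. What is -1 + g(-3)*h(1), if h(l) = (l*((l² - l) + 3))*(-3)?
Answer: 80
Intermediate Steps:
h(l) = -3*l*(3 + l² - l) (h(l) = (l*(3 + l² - l))*(-3) = -3*l*(3 + l² - l))
y(b) = -b (y(b) = (b + 0)*(-1) = b*(-1) = -b)
g(q) = -q² (g(q) = (-q)*q = -q²)
-1 + g(-3)*h(1) = -1 + (-1*(-3)²)*(3*1*(-3 + 1 - 1*1²)) = -1 + (-1*9)*(3*1*(-3 + 1 - 1*1)) = -1 - 27*(-3 + 1 - 1) = -1 - 27*(-3) = -1 - 9*(-9) = -1 + 81 = 80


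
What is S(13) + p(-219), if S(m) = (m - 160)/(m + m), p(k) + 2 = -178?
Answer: -4827/26 ≈ -185.65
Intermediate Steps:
p(k) = -180 (p(k) = -2 - 178 = -180)
S(m) = (-160 + m)/(2*m) (S(m) = (-160 + m)/((2*m)) = (-160 + m)*(1/(2*m)) = (-160 + m)/(2*m))
S(13) + p(-219) = (1/2)*(-160 + 13)/13 - 180 = (1/2)*(1/13)*(-147) - 180 = -147/26 - 180 = -4827/26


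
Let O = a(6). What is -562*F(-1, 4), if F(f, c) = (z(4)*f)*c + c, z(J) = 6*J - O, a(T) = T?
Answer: 38216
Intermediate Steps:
O = 6
z(J) = -6 + 6*J (z(J) = 6*J - 1*6 = 6*J - 6 = -6 + 6*J)
F(f, c) = c + 18*c*f (F(f, c) = ((-6 + 6*4)*f)*c + c = ((-6 + 24)*f)*c + c = (18*f)*c + c = 18*c*f + c = c + 18*c*f)
-562*F(-1, 4) = -2248*(1 + 18*(-1)) = -2248*(1 - 18) = -2248*(-17) = -562*(-68) = 38216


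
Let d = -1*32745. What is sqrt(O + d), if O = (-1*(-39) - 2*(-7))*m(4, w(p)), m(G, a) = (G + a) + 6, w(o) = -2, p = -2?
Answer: I*sqrt(32321) ≈ 179.78*I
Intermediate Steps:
m(G, a) = 6 + G + a
d = -32745
O = 424 (O = (-1*(-39) - 2*(-7))*(6 + 4 - 2) = (39 + 14)*8 = 53*8 = 424)
sqrt(O + d) = sqrt(424 - 32745) = sqrt(-32321) = I*sqrt(32321)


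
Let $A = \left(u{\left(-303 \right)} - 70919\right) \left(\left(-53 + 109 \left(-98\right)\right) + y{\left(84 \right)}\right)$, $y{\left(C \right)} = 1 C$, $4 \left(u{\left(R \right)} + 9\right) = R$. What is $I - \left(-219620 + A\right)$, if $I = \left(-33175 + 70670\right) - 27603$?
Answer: $- \frac{3024125717}{4} \approx -7.5603 \cdot 10^{8}$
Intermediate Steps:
$u{\left(R \right)} = -9 + \frac{R}{4}$
$y{\left(C \right)} = C$
$A = \frac{3025043765}{4}$ ($A = \left(\left(-9 + \frac{1}{4} \left(-303\right)\right) - 70919\right) \left(\left(-53 + 109 \left(-98\right)\right) + 84\right) = \left(\left(-9 - \frac{303}{4}\right) - 70919\right) \left(\left(-53 - 10682\right) + 84\right) = \left(- \frac{339}{4} - 70919\right) \left(-10735 + 84\right) = \left(- \frac{284015}{4}\right) \left(-10651\right) = \frac{3025043765}{4} \approx 7.5626 \cdot 10^{8}$)
$I = 9892$ ($I = 37495 - 27603 = 9892$)
$I - \left(-219620 + A\right) = 9892 + \left(219620 - \frac{3025043765}{4}\right) = 9892 - \frac{3024165285}{4} = - \frac{3024125717}{4}$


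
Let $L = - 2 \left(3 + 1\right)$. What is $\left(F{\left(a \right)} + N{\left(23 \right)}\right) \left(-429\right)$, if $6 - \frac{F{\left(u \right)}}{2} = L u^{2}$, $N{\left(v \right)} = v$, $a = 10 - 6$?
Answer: $-124839$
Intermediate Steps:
$a = 4$ ($a = 10 - 6 = 4$)
$L = -8$ ($L = \left(-2\right) 4 = -8$)
$F{\left(u \right)} = 12 + 16 u^{2}$ ($F{\left(u \right)} = 12 - 2 \left(- 8 u^{2}\right) = 12 + 16 u^{2}$)
$\left(F{\left(a \right)} + N{\left(23 \right)}\right) \left(-429\right) = \left(\left(12 + 16 \cdot 4^{2}\right) + 23\right) \left(-429\right) = \left(\left(12 + 16 \cdot 16\right) + 23\right) \left(-429\right) = \left(\left(12 + 256\right) + 23\right) \left(-429\right) = \left(268 + 23\right) \left(-429\right) = 291 \left(-429\right) = -124839$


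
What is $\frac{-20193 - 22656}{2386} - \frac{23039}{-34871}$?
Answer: $- \frac{1439216425}{83202206} \approx -17.298$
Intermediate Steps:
$\frac{-20193 - 22656}{2386} - \frac{23039}{-34871} = \left(-20193 - 22656\right) \frac{1}{2386} - - \frac{23039}{34871} = \left(-42849\right) \frac{1}{2386} + \frac{23039}{34871} = - \frac{42849}{2386} + \frac{23039}{34871} = - \frac{1439216425}{83202206}$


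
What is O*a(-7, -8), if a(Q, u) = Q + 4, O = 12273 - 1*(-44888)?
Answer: -171483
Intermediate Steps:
O = 57161 (O = 12273 + 44888 = 57161)
a(Q, u) = 4 + Q
O*a(-7, -8) = 57161*(4 - 7) = 57161*(-3) = -171483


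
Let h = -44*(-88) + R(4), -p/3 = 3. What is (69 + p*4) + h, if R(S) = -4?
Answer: 3901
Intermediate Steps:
p = -9 (p = -3*3 = -9)
h = 3868 (h = -44*(-88) - 4 = 3872 - 4 = 3868)
(69 + p*4) + h = (69 - 9*4) + 3868 = (69 - 36) + 3868 = 33 + 3868 = 3901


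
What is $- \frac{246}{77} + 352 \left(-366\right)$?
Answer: $- \frac{9920310}{77} \approx -1.2884 \cdot 10^{5}$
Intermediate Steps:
$- \frac{246}{77} + 352 \left(-366\right) = \left(-246\right) \frac{1}{77} - 128832 = - \frac{246}{77} - 128832 = - \frac{9920310}{77}$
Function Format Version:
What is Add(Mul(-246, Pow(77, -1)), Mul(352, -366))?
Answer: Rational(-9920310, 77) ≈ -1.2884e+5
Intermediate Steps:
Add(Mul(-246, Pow(77, -1)), Mul(352, -366)) = Add(Mul(-246, Rational(1, 77)), -128832) = Add(Rational(-246, 77), -128832) = Rational(-9920310, 77)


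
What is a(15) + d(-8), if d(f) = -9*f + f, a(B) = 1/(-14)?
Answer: 895/14 ≈ 63.929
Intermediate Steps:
a(B) = -1/14
d(f) = -8*f
a(15) + d(-8) = -1/14 - 8*(-8) = -1/14 + 64 = 895/14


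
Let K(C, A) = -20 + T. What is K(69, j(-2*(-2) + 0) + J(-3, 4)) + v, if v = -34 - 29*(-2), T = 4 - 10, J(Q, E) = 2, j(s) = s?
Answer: -2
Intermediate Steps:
T = -6
K(C, A) = -26 (K(C, A) = -20 - 6 = -26)
v = 24 (v = -34 + 58 = 24)
K(69, j(-2*(-2) + 0) + J(-3, 4)) + v = -26 + 24 = -2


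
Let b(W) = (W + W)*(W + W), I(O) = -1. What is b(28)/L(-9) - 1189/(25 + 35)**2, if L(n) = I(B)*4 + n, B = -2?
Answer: -11305057/46800 ≈ -241.56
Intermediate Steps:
b(W) = 4*W**2 (b(W) = (2*W)*(2*W) = 4*W**2)
L(n) = -4 + n (L(n) = -1*4 + n = -4 + n)
b(28)/L(-9) - 1189/(25 + 35)**2 = (4*28**2)/(-4 - 9) - 1189/(25 + 35)**2 = (4*784)/(-13) - 1189/(60**2) = 3136*(-1/13) - 1189/3600 = -3136/13 - 1189*1/3600 = -3136/13 - 1189/3600 = -11305057/46800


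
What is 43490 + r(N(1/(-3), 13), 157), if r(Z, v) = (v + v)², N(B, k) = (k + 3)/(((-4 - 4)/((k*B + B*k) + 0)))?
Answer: 142086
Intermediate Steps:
N(B, k) = -B*k*(3 + k)/4 (N(B, k) = (3 + k)/((-8/((B*k + B*k) + 0))) = (3 + k)/((-8/(2*B*k + 0))) = (3 + k)/((-8*1/(2*B*k))) = (3 + k)/((-4/(B*k))) = (3 + k)*(-B*k/4) = -B*k*(3 + k)/4)
r(Z, v) = 4*v² (r(Z, v) = (2*v)² = 4*v²)
43490 + r(N(1/(-3), 13), 157) = 43490 + 4*157² = 43490 + 4*24649 = 43490 + 98596 = 142086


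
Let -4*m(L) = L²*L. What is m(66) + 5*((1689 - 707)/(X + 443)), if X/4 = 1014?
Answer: -323356216/4499 ≈ -71873.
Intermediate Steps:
X = 4056 (X = 4*1014 = 4056)
m(L) = -L³/4 (m(L) = -L²*L/4 = -L³/4)
m(66) + 5*((1689 - 707)/(X + 443)) = -¼*66³ + 5*((1689 - 707)/(4056 + 443)) = -¼*287496 + 5*(982/4499) = -71874 + 5*(982*(1/4499)) = -71874 + 5*(982/4499) = -71874 + 4910/4499 = -323356216/4499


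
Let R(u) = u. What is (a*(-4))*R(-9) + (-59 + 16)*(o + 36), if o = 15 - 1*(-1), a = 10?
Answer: -1876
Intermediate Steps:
o = 16 (o = 15 + 1 = 16)
(a*(-4))*R(-9) + (-59 + 16)*(o + 36) = (10*(-4))*(-9) + (-59 + 16)*(16 + 36) = -40*(-9) - 43*52 = 360 - 2236 = -1876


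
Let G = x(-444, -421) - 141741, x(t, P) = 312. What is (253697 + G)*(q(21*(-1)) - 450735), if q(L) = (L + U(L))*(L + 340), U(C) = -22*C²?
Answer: -398817699696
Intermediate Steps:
G = -141429 (G = 312 - 141741 = -141429)
q(L) = (340 + L)*(L - 22*L²) (q(L) = (L - 22*L²)*(L + 340) = (L - 22*L²)*(340 + L) = (340 + L)*(L - 22*L²))
(253697 + G)*(q(21*(-1)) - 450735) = (253697 - 141429)*((21*(-1))*(340 - 157059*(-1) - 22*(21*(-1))²) - 450735) = 112268*(-21*(340 - 7479*(-21) - 22*(-21)²) - 450735) = 112268*(-21*(340 + 157059 - 22*441) - 450735) = 112268*(-21*(340 + 157059 - 9702) - 450735) = 112268*(-21*147697 - 450735) = 112268*(-3101637 - 450735) = 112268*(-3552372) = -398817699696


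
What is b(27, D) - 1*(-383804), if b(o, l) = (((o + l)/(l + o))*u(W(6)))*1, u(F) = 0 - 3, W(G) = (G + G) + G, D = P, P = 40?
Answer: 383801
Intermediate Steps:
D = 40
W(G) = 3*G (W(G) = 2*G + G = 3*G)
u(F) = -3
b(o, l) = -3 (b(o, l) = (((o + l)/(l + o))*(-3))*1 = (((l + o)/(l + o))*(-3))*1 = (1*(-3))*1 = -3*1 = -3)
b(27, D) - 1*(-383804) = -3 - 1*(-383804) = -3 + 383804 = 383801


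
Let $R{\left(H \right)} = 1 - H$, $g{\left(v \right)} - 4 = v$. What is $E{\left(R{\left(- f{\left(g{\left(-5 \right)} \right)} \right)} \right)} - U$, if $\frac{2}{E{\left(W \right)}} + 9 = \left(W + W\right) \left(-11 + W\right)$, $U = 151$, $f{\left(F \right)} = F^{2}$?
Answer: $- \frac{6797}{45} \approx -151.04$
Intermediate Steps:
$g{\left(v \right)} = 4 + v$
$E{\left(W \right)} = \frac{2}{-9 + 2 W \left(-11 + W\right)}$ ($E{\left(W \right)} = \frac{2}{-9 + \left(W + W\right) \left(-11 + W\right)} = \frac{2}{-9 + 2 W \left(-11 + W\right)}$)
$E{\left(R{\left(- f{\left(g{\left(-5 \right)} \right)} \right)} \right)} - U = \frac{2}{-9 - 22 \left(1 - - \left(4 - 5\right)^{2}\right) + 2 \left(1 - - \left(4 - 5\right)^{2}\right)^{2}} - 151 = \frac{2}{-9 - 22 \left(1 - - \left(-1\right)^{2}\right) + 2 \left(1 - - \left(-1\right)^{2}\right)^{2}} - 151 = \frac{2}{-9 - 22 \left(1 - \left(-1\right) 1\right) + 2 \left(1 - \left(-1\right) 1\right)^{2}} - 151 = \frac{2}{-9 - 22 \left(1 - -1\right) + 2 \left(1 - -1\right)^{2}} - 151 = \frac{2}{-9 - 22 \left(1 + 1\right) + 2 \left(1 + 1\right)^{2}} - 151 = \frac{2}{-9 - 44 + 2 \cdot 2^{2}} - 151 = \frac{2}{-9 - 44 + 2 \cdot 4} - 151 = \frac{2}{-9 - 44 + 8} - 151 = \frac{2}{-45} - 151 = 2 \left(- \frac{1}{45}\right) - 151 = - \frac{2}{45} - 151 = - \frac{6797}{45}$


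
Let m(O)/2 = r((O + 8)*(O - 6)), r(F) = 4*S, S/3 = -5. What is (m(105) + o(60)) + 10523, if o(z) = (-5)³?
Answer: 10278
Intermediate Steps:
S = -15 (S = 3*(-5) = -15)
o(z) = -125
r(F) = -60 (r(F) = 4*(-15) = -60)
m(O) = -120 (m(O) = 2*(-60) = -120)
(m(105) + o(60)) + 10523 = (-120 - 125) + 10523 = -245 + 10523 = 10278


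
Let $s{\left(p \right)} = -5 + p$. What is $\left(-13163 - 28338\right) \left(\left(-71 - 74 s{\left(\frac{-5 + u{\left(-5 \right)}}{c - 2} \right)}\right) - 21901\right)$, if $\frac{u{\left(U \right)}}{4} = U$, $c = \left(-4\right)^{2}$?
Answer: $\frac{6237143789}{7} \approx 8.9102 \cdot 10^{8}$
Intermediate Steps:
$c = 16$
$u{\left(U \right)} = 4 U$
$\left(-13163 - 28338\right) \left(\left(-71 - 74 s{\left(\frac{-5 + u{\left(-5 \right)}}{c - 2} \right)}\right) - 21901\right) = \left(-13163 - 28338\right) \left(\left(-71 - 74 \left(-5 + \frac{-5 + 4 \left(-5\right)}{16 - 2}\right)\right) - 21901\right) = - 41501 \left(\left(-71 - 74 \left(-5 + \frac{-5 - 20}{14}\right)\right) - 21901\right) = - 41501 \left(\left(-71 - 74 \left(-5 - \frac{25}{14}\right)\right) - 21901\right) = - 41501 \left(\left(-71 - - \frac{3515}{7}\right) - 21901\right) = - 41501 \left(\left(-71 + \frac{3515}{7}\right) - 21901\right) = - 41501 \left(\frac{3018}{7} - 21901\right) = \left(-41501\right) \left(- \frac{150289}{7}\right) = \frac{6237143789}{7}$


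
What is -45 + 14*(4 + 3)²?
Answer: 641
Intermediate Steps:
-45 + 14*(4 + 3)² = -45 + 14*7² = -45 + 14*49 = -45 + 686 = 641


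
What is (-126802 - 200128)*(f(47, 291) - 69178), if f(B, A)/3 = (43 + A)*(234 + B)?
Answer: -69434701120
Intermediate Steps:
f(B, A) = 3*(43 + A)*(234 + B) (f(B, A) = 3*((43 + A)*(234 + B)) = 3*(43 + A)*(234 + B))
(-126802 - 200128)*(f(47, 291) - 69178) = (-126802 - 200128)*((30186 + 129*47 + 702*291 + 3*291*47) - 69178) = -326930*((30186 + 6063 + 204282 + 41031) - 69178) = -326930*(281562 - 69178) = -326930*212384 = -69434701120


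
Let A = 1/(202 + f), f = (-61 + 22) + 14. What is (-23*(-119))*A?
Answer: 2737/177 ≈ 15.463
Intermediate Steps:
f = -25 (f = -39 + 14 = -25)
A = 1/177 (A = 1/(202 - 25) = 1/177 ≈ 0.0056497)
(-23*(-119))*A = -23*(-119)*(1/177) = 2737*(1/177) = 2737/177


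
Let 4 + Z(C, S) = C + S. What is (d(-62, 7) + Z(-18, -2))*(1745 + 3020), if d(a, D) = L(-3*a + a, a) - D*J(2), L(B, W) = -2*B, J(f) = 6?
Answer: -1496210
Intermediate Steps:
Z(C, S) = -4 + C + S (Z(C, S) = -4 + (C + S) = -4 + C + S)
d(a, D) = -6*D + 4*a (d(a, D) = -2*(-3*a + a) - D*6 = -(-4)*a - 6*D = 4*a - 6*D = -6*D + 4*a)
(d(-62, 7) + Z(-18, -2))*(1745 + 3020) = ((-6*7 + 4*(-62)) + (-4 - 18 - 2))*(1745 + 3020) = ((-42 - 248) - 24)*4765 = (-290 - 24)*4765 = -314*4765 = -1496210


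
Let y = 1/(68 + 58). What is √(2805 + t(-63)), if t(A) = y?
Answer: √4948034/42 ≈ 52.962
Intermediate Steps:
y = 1/126 ≈ 0.0079365
t(A) = 1/126
√(2805 + t(-63)) = √(2805 + 1/126) = √(353431/126) = √4948034/42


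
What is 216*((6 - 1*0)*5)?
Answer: 6480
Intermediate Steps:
216*((6 - 1*0)*5) = 216*((6 + 0)*5) = 216*(6*5) = 216*30 = 6480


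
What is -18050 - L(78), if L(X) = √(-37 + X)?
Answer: -18050 - √41 ≈ -18056.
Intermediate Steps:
-18050 - L(78) = -18050 - √(-37 + 78) = -18050 - √41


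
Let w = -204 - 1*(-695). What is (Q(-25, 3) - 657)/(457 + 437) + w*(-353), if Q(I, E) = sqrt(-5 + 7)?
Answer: -51650473/298 + sqrt(2)/894 ≈ -1.7332e+5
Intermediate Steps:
w = 491 (w = -204 + 695 = 491)
Q(I, E) = sqrt(2)
(Q(-25, 3) - 657)/(457 + 437) + w*(-353) = (sqrt(2) - 657)/(457 + 437) + 491*(-353) = (-657 + sqrt(2))/894 - 173323 = (-657 + sqrt(2))*(1/894) - 173323 = (-219/298 + sqrt(2)/894) - 173323 = -51650473/298 + sqrt(2)/894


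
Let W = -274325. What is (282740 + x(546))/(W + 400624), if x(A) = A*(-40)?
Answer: 260900/126299 ≈ 2.0657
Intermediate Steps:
x(A) = -40*A
(282740 + x(546))/(W + 400624) = (282740 - 40*546)/(-274325 + 400624) = (282740 - 21840)/126299 = 260900*(1/126299) = 260900/126299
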